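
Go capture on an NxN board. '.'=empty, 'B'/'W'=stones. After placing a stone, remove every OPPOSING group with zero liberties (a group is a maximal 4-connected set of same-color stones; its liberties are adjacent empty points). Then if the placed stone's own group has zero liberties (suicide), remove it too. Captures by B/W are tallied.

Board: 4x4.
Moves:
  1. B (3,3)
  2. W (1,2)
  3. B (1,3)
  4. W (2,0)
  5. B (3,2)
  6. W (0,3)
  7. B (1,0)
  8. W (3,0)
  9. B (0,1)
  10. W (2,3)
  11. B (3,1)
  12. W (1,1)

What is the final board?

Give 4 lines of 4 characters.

Answer: .B.W
BWW.
W..W
WBBB

Derivation:
Move 1: B@(3,3) -> caps B=0 W=0
Move 2: W@(1,2) -> caps B=0 W=0
Move 3: B@(1,3) -> caps B=0 W=0
Move 4: W@(2,0) -> caps B=0 W=0
Move 5: B@(3,2) -> caps B=0 W=0
Move 6: W@(0,3) -> caps B=0 W=0
Move 7: B@(1,0) -> caps B=0 W=0
Move 8: W@(3,0) -> caps B=0 W=0
Move 9: B@(0,1) -> caps B=0 W=0
Move 10: W@(2,3) -> caps B=0 W=1
Move 11: B@(3,1) -> caps B=0 W=1
Move 12: W@(1,1) -> caps B=0 W=1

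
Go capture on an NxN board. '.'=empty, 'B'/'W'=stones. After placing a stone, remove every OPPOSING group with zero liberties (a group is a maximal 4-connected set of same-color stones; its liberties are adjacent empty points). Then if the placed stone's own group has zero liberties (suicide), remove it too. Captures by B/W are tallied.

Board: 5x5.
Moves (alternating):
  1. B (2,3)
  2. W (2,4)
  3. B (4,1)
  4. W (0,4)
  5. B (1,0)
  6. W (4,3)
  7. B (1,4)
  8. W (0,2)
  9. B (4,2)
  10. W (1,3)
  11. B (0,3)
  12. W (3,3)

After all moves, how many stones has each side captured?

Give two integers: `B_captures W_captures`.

Move 1: B@(2,3) -> caps B=0 W=0
Move 2: W@(2,4) -> caps B=0 W=0
Move 3: B@(4,1) -> caps B=0 W=0
Move 4: W@(0,4) -> caps B=0 W=0
Move 5: B@(1,0) -> caps B=0 W=0
Move 6: W@(4,3) -> caps B=0 W=0
Move 7: B@(1,4) -> caps B=0 W=0
Move 8: W@(0,2) -> caps B=0 W=0
Move 9: B@(4,2) -> caps B=0 W=0
Move 10: W@(1,3) -> caps B=0 W=1
Move 11: B@(0,3) -> caps B=0 W=1
Move 12: W@(3,3) -> caps B=0 W=1

Answer: 0 1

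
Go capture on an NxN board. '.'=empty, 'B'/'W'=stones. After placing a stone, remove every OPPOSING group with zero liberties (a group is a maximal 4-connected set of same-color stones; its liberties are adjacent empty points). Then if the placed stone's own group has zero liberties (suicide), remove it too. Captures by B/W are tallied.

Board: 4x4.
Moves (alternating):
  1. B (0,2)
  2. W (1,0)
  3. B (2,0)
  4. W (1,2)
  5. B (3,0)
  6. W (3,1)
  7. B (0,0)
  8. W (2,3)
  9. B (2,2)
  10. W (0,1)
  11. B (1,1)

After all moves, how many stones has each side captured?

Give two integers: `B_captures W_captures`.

Move 1: B@(0,2) -> caps B=0 W=0
Move 2: W@(1,0) -> caps B=0 W=0
Move 3: B@(2,0) -> caps B=0 W=0
Move 4: W@(1,2) -> caps B=0 W=0
Move 5: B@(3,0) -> caps B=0 W=0
Move 6: W@(3,1) -> caps B=0 W=0
Move 7: B@(0,0) -> caps B=0 W=0
Move 8: W@(2,3) -> caps B=0 W=0
Move 9: B@(2,2) -> caps B=0 W=0
Move 10: W@(0,1) -> caps B=0 W=1
Move 11: B@(1,1) -> caps B=0 W=1

Answer: 0 1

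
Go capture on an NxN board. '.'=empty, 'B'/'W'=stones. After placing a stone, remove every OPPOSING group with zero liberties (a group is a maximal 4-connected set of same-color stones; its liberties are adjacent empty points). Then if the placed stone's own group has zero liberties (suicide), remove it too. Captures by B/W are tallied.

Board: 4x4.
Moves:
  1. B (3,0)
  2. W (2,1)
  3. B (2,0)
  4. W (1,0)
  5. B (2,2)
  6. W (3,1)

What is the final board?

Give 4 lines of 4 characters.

Answer: ....
W...
.WB.
.W..

Derivation:
Move 1: B@(3,0) -> caps B=0 W=0
Move 2: W@(2,1) -> caps B=0 W=0
Move 3: B@(2,0) -> caps B=0 W=0
Move 4: W@(1,0) -> caps B=0 W=0
Move 5: B@(2,2) -> caps B=0 W=0
Move 6: W@(3,1) -> caps B=0 W=2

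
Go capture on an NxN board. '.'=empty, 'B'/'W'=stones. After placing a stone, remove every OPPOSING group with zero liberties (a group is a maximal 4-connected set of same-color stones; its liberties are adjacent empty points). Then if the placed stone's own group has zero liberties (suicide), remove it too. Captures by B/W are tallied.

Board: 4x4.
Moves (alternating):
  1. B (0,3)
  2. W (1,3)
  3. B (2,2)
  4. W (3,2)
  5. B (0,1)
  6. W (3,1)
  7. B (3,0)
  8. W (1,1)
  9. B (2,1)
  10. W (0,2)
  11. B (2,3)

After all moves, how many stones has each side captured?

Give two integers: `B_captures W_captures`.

Answer: 0 1

Derivation:
Move 1: B@(0,3) -> caps B=0 W=0
Move 2: W@(1,3) -> caps B=0 W=0
Move 3: B@(2,2) -> caps B=0 W=0
Move 4: W@(3,2) -> caps B=0 W=0
Move 5: B@(0,1) -> caps B=0 W=0
Move 6: W@(3,1) -> caps B=0 W=0
Move 7: B@(3,0) -> caps B=0 W=0
Move 8: W@(1,1) -> caps B=0 W=0
Move 9: B@(2,1) -> caps B=0 W=0
Move 10: W@(0,2) -> caps B=0 W=1
Move 11: B@(2,3) -> caps B=0 W=1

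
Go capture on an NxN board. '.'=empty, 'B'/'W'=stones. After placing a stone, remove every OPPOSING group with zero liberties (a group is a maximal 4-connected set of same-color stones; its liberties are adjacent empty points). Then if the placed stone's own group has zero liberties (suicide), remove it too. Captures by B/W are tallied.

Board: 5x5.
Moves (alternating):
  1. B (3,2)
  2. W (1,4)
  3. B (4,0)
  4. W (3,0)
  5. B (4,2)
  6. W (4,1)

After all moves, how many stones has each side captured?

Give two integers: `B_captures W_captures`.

Answer: 0 1

Derivation:
Move 1: B@(3,2) -> caps B=0 W=0
Move 2: W@(1,4) -> caps B=0 W=0
Move 3: B@(4,0) -> caps B=0 W=0
Move 4: W@(3,0) -> caps B=0 W=0
Move 5: B@(4,2) -> caps B=0 W=0
Move 6: W@(4,1) -> caps B=0 W=1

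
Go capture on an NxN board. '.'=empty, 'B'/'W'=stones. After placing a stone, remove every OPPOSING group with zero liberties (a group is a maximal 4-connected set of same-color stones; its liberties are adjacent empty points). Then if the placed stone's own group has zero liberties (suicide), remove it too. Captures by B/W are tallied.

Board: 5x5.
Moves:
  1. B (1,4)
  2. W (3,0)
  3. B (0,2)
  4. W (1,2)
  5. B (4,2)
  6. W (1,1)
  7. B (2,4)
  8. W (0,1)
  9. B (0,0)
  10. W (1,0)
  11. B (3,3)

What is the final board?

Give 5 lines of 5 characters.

Answer: .WB..
WWW.B
....B
W..B.
..B..

Derivation:
Move 1: B@(1,4) -> caps B=0 W=0
Move 2: W@(3,0) -> caps B=0 W=0
Move 3: B@(0,2) -> caps B=0 W=0
Move 4: W@(1,2) -> caps B=0 W=0
Move 5: B@(4,2) -> caps B=0 W=0
Move 6: W@(1,1) -> caps B=0 W=0
Move 7: B@(2,4) -> caps B=0 W=0
Move 8: W@(0,1) -> caps B=0 W=0
Move 9: B@(0,0) -> caps B=0 W=0
Move 10: W@(1,0) -> caps B=0 W=1
Move 11: B@(3,3) -> caps B=0 W=1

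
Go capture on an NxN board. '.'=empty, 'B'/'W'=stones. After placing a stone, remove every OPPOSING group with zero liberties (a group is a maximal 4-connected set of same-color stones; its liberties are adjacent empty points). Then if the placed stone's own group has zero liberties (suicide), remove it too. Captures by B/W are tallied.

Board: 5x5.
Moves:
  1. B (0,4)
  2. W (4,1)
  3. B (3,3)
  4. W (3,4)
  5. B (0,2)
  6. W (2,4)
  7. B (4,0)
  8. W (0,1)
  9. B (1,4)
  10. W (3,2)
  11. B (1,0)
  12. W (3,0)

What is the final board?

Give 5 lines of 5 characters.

Answer: .WB.B
B...B
....W
W.WBW
.W...

Derivation:
Move 1: B@(0,4) -> caps B=0 W=0
Move 2: W@(4,1) -> caps B=0 W=0
Move 3: B@(3,3) -> caps B=0 W=0
Move 4: W@(3,4) -> caps B=0 W=0
Move 5: B@(0,2) -> caps B=0 W=0
Move 6: W@(2,4) -> caps B=0 W=0
Move 7: B@(4,0) -> caps B=0 W=0
Move 8: W@(0,1) -> caps B=0 W=0
Move 9: B@(1,4) -> caps B=0 W=0
Move 10: W@(3,2) -> caps B=0 W=0
Move 11: B@(1,0) -> caps B=0 W=0
Move 12: W@(3,0) -> caps B=0 W=1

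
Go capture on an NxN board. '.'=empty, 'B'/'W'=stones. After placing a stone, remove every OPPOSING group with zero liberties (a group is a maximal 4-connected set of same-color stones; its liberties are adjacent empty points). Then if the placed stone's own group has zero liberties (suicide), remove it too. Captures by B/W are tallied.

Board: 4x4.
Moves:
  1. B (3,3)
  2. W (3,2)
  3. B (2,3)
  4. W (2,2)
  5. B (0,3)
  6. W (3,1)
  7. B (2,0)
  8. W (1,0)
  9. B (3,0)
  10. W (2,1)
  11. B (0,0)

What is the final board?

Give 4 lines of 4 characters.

Answer: B..B
W...
.WWB
.WWB

Derivation:
Move 1: B@(3,3) -> caps B=0 W=0
Move 2: W@(3,2) -> caps B=0 W=0
Move 3: B@(2,3) -> caps B=0 W=0
Move 4: W@(2,2) -> caps B=0 W=0
Move 5: B@(0,3) -> caps B=0 W=0
Move 6: W@(3,1) -> caps B=0 W=0
Move 7: B@(2,0) -> caps B=0 W=0
Move 8: W@(1,0) -> caps B=0 W=0
Move 9: B@(3,0) -> caps B=0 W=0
Move 10: W@(2,1) -> caps B=0 W=2
Move 11: B@(0,0) -> caps B=0 W=2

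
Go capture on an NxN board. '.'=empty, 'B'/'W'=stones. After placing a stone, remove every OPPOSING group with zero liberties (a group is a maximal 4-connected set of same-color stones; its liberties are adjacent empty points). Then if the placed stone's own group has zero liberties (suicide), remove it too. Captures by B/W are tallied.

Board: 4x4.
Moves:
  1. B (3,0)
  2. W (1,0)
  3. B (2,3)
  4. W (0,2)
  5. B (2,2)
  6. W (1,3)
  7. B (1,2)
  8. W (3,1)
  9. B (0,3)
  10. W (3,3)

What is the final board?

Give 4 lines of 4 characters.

Move 1: B@(3,0) -> caps B=0 W=0
Move 2: W@(1,0) -> caps B=0 W=0
Move 3: B@(2,3) -> caps B=0 W=0
Move 4: W@(0,2) -> caps B=0 W=0
Move 5: B@(2,2) -> caps B=0 W=0
Move 6: W@(1,3) -> caps B=0 W=0
Move 7: B@(1,2) -> caps B=0 W=0
Move 8: W@(3,1) -> caps B=0 W=0
Move 9: B@(0,3) -> caps B=1 W=0
Move 10: W@(3,3) -> caps B=1 W=0

Answer: ..WB
W.B.
..BB
BW.W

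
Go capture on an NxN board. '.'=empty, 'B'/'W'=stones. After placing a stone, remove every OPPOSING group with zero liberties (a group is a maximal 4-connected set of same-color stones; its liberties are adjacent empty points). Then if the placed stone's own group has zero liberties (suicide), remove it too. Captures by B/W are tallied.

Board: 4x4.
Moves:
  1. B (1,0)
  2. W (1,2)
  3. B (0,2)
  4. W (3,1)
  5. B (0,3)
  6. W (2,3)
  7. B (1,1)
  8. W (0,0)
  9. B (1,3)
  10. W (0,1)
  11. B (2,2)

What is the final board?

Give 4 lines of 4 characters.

Move 1: B@(1,0) -> caps B=0 W=0
Move 2: W@(1,2) -> caps B=0 W=0
Move 3: B@(0,2) -> caps B=0 W=0
Move 4: W@(3,1) -> caps B=0 W=0
Move 5: B@(0,3) -> caps B=0 W=0
Move 6: W@(2,3) -> caps B=0 W=0
Move 7: B@(1,1) -> caps B=0 W=0
Move 8: W@(0,0) -> caps B=0 W=0
Move 9: B@(1,3) -> caps B=0 W=0
Move 10: W@(0,1) -> caps B=0 W=3
Move 11: B@(2,2) -> caps B=0 W=3

Answer: WW..
BBW.
..BW
.W..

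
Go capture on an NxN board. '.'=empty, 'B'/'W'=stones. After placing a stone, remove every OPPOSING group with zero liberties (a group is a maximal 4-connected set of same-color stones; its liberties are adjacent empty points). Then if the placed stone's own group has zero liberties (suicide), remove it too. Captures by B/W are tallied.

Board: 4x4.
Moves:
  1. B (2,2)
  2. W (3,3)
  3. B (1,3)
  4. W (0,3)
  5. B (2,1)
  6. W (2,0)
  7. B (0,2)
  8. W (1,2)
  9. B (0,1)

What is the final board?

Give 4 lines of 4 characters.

Move 1: B@(2,2) -> caps B=0 W=0
Move 2: W@(3,3) -> caps B=0 W=0
Move 3: B@(1,3) -> caps B=0 W=0
Move 4: W@(0,3) -> caps B=0 W=0
Move 5: B@(2,1) -> caps B=0 W=0
Move 6: W@(2,0) -> caps B=0 W=0
Move 7: B@(0,2) -> caps B=1 W=0
Move 8: W@(1,2) -> caps B=1 W=0
Move 9: B@(0,1) -> caps B=1 W=0

Answer: .BB.
..WB
WBB.
...W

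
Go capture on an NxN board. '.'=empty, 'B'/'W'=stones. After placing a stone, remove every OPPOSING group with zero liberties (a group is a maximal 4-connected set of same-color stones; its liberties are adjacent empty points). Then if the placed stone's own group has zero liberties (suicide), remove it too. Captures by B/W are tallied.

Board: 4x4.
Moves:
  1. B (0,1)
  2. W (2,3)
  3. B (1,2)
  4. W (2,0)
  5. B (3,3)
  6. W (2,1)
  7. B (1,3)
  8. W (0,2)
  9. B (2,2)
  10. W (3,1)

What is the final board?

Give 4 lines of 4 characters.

Move 1: B@(0,1) -> caps B=0 W=0
Move 2: W@(2,3) -> caps B=0 W=0
Move 3: B@(1,2) -> caps B=0 W=0
Move 4: W@(2,0) -> caps B=0 W=0
Move 5: B@(3,3) -> caps B=0 W=0
Move 6: W@(2,1) -> caps B=0 W=0
Move 7: B@(1,3) -> caps B=0 W=0
Move 8: W@(0,2) -> caps B=0 W=0
Move 9: B@(2,2) -> caps B=1 W=0
Move 10: W@(3,1) -> caps B=1 W=0

Answer: .BW.
..BB
WWB.
.W.B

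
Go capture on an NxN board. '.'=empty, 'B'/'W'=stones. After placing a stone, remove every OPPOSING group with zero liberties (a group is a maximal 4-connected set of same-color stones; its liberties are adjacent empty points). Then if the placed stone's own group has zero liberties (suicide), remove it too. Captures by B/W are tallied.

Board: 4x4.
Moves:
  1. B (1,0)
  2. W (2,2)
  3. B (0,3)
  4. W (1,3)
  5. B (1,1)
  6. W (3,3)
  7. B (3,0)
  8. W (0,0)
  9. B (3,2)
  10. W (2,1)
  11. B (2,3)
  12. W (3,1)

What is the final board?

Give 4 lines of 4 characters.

Move 1: B@(1,0) -> caps B=0 W=0
Move 2: W@(2,2) -> caps B=0 W=0
Move 3: B@(0,3) -> caps B=0 W=0
Move 4: W@(1,3) -> caps B=0 W=0
Move 5: B@(1,1) -> caps B=0 W=0
Move 6: W@(3,3) -> caps B=0 W=0
Move 7: B@(3,0) -> caps B=0 W=0
Move 8: W@(0,0) -> caps B=0 W=0
Move 9: B@(3,2) -> caps B=0 W=0
Move 10: W@(2,1) -> caps B=0 W=0
Move 11: B@(2,3) -> caps B=1 W=0
Move 12: W@(3,1) -> caps B=1 W=0

Answer: W..B
BB.W
.WWB
BWB.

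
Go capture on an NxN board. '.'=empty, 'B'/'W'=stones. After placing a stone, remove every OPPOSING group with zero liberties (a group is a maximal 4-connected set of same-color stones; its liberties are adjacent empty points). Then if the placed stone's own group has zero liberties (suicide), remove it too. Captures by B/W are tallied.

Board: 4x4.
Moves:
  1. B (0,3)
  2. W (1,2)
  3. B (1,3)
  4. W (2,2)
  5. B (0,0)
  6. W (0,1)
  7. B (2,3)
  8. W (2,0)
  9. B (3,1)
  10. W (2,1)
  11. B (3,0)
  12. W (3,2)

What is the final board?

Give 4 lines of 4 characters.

Answer: BW.B
..WB
WWWB
..W.

Derivation:
Move 1: B@(0,3) -> caps B=0 W=0
Move 2: W@(1,2) -> caps B=0 W=0
Move 3: B@(1,3) -> caps B=0 W=0
Move 4: W@(2,2) -> caps B=0 W=0
Move 5: B@(0,0) -> caps B=0 W=0
Move 6: W@(0,1) -> caps B=0 W=0
Move 7: B@(2,3) -> caps B=0 W=0
Move 8: W@(2,0) -> caps B=0 W=0
Move 9: B@(3,1) -> caps B=0 W=0
Move 10: W@(2,1) -> caps B=0 W=0
Move 11: B@(3,0) -> caps B=0 W=0
Move 12: W@(3,2) -> caps B=0 W=2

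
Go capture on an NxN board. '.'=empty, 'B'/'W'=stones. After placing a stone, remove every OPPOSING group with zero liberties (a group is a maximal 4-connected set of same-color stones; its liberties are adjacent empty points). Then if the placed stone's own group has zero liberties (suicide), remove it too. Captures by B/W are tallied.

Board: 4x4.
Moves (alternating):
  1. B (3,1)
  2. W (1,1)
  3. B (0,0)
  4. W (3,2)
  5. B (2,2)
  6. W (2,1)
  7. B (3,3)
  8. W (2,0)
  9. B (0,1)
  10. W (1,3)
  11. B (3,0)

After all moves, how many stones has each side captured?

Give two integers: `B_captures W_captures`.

Answer: 1 0

Derivation:
Move 1: B@(3,1) -> caps B=0 W=0
Move 2: W@(1,1) -> caps B=0 W=0
Move 3: B@(0,0) -> caps B=0 W=0
Move 4: W@(3,2) -> caps B=0 W=0
Move 5: B@(2,2) -> caps B=0 W=0
Move 6: W@(2,1) -> caps B=0 W=0
Move 7: B@(3,3) -> caps B=1 W=0
Move 8: W@(2,0) -> caps B=1 W=0
Move 9: B@(0,1) -> caps B=1 W=0
Move 10: W@(1,3) -> caps B=1 W=0
Move 11: B@(3,0) -> caps B=1 W=0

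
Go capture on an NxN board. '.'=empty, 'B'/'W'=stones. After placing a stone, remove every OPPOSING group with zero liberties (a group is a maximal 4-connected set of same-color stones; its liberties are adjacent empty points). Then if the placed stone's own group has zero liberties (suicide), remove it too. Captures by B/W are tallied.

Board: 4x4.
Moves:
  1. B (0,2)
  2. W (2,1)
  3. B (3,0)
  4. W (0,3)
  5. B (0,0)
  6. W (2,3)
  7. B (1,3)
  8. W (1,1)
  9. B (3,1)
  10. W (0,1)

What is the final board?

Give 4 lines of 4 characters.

Answer: BWB.
.W.B
.W.W
BB..

Derivation:
Move 1: B@(0,2) -> caps B=0 W=0
Move 2: W@(2,1) -> caps B=0 W=0
Move 3: B@(3,0) -> caps B=0 W=0
Move 4: W@(0,3) -> caps B=0 W=0
Move 5: B@(0,0) -> caps B=0 W=0
Move 6: W@(2,3) -> caps B=0 W=0
Move 7: B@(1,3) -> caps B=1 W=0
Move 8: W@(1,1) -> caps B=1 W=0
Move 9: B@(3,1) -> caps B=1 W=0
Move 10: W@(0,1) -> caps B=1 W=0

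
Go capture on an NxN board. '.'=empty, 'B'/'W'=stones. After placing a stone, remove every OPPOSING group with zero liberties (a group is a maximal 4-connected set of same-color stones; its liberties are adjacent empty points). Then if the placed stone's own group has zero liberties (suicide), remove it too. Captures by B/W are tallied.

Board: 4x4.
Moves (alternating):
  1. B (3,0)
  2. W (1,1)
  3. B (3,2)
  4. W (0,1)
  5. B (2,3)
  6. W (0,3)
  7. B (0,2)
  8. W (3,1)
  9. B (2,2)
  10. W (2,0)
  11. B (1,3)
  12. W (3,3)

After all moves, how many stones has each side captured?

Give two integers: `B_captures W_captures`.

Answer: 1 1

Derivation:
Move 1: B@(3,0) -> caps B=0 W=0
Move 2: W@(1,1) -> caps B=0 W=0
Move 3: B@(3,2) -> caps B=0 W=0
Move 4: W@(0,1) -> caps B=0 W=0
Move 5: B@(2,3) -> caps B=0 W=0
Move 6: W@(0,3) -> caps B=0 W=0
Move 7: B@(0,2) -> caps B=0 W=0
Move 8: W@(3,1) -> caps B=0 W=0
Move 9: B@(2,2) -> caps B=0 W=0
Move 10: W@(2,0) -> caps B=0 W=1
Move 11: B@(1,3) -> caps B=1 W=1
Move 12: W@(3,3) -> caps B=1 W=1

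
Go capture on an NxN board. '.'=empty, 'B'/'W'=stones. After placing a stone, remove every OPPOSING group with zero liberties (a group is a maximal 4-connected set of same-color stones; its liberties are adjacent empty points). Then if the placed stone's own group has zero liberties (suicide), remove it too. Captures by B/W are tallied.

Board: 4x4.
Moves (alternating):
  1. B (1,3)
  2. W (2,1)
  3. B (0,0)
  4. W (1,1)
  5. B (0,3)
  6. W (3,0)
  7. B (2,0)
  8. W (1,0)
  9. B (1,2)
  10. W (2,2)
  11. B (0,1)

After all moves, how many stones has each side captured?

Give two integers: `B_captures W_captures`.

Answer: 0 1

Derivation:
Move 1: B@(1,3) -> caps B=0 W=0
Move 2: W@(2,1) -> caps B=0 W=0
Move 3: B@(0,0) -> caps B=0 W=0
Move 4: W@(1,1) -> caps B=0 W=0
Move 5: B@(0,3) -> caps B=0 W=0
Move 6: W@(3,0) -> caps B=0 W=0
Move 7: B@(2,0) -> caps B=0 W=0
Move 8: W@(1,0) -> caps B=0 W=1
Move 9: B@(1,2) -> caps B=0 W=1
Move 10: W@(2,2) -> caps B=0 W=1
Move 11: B@(0,1) -> caps B=0 W=1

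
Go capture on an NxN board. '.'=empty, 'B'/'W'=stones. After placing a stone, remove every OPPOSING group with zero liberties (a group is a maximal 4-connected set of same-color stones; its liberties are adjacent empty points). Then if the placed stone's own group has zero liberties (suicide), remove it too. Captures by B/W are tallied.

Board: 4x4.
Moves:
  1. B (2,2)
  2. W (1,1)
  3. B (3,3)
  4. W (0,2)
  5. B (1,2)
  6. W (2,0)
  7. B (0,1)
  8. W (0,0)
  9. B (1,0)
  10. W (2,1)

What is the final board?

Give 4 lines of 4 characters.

Answer: W.W.
.WB.
WWB.
...B

Derivation:
Move 1: B@(2,2) -> caps B=0 W=0
Move 2: W@(1,1) -> caps B=0 W=0
Move 3: B@(3,3) -> caps B=0 W=0
Move 4: W@(0,2) -> caps B=0 W=0
Move 5: B@(1,2) -> caps B=0 W=0
Move 6: W@(2,0) -> caps B=0 W=0
Move 7: B@(0,1) -> caps B=0 W=0
Move 8: W@(0,0) -> caps B=0 W=1
Move 9: B@(1,0) -> caps B=0 W=1
Move 10: W@(2,1) -> caps B=0 W=1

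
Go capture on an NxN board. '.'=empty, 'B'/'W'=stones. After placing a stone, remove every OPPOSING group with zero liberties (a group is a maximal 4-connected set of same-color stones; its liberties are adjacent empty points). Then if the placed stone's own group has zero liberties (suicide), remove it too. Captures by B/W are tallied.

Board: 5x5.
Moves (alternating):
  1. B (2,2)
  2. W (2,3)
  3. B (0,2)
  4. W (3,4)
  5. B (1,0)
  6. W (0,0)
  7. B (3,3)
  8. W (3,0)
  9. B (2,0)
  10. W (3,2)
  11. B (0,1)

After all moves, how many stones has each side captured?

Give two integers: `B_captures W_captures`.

Move 1: B@(2,2) -> caps B=0 W=0
Move 2: W@(2,3) -> caps B=0 W=0
Move 3: B@(0,2) -> caps B=0 W=0
Move 4: W@(3,4) -> caps B=0 W=0
Move 5: B@(1,0) -> caps B=0 W=0
Move 6: W@(0,0) -> caps B=0 W=0
Move 7: B@(3,3) -> caps B=0 W=0
Move 8: W@(3,0) -> caps B=0 W=0
Move 9: B@(2,0) -> caps B=0 W=0
Move 10: W@(3,2) -> caps B=0 W=0
Move 11: B@(0,1) -> caps B=1 W=0

Answer: 1 0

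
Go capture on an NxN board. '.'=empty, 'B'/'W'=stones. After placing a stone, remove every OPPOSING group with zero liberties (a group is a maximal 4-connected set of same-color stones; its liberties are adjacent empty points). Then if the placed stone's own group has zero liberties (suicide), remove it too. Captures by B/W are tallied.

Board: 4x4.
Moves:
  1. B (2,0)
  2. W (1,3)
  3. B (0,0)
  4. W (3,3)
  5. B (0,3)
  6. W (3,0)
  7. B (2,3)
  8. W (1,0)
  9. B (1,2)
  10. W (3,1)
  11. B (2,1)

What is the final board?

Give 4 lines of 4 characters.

Answer: B..B
W.B.
BB.B
WW.W

Derivation:
Move 1: B@(2,0) -> caps B=0 W=0
Move 2: W@(1,3) -> caps B=0 W=0
Move 3: B@(0,0) -> caps B=0 W=0
Move 4: W@(3,3) -> caps B=0 W=0
Move 5: B@(0,3) -> caps B=0 W=0
Move 6: W@(3,0) -> caps B=0 W=0
Move 7: B@(2,3) -> caps B=0 W=0
Move 8: W@(1,0) -> caps B=0 W=0
Move 9: B@(1,2) -> caps B=1 W=0
Move 10: W@(3,1) -> caps B=1 W=0
Move 11: B@(2,1) -> caps B=1 W=0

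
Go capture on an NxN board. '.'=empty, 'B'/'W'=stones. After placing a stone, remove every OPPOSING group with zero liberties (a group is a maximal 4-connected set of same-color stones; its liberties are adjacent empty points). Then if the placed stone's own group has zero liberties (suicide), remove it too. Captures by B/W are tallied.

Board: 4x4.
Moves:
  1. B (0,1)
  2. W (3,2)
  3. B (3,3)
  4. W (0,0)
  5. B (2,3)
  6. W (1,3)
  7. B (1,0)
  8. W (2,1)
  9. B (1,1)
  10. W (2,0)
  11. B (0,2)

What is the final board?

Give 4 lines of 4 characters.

Answer: .BB.
BB.W
WW.B
..WB

Derivation:
Move 1: B@(0,1) -> caps B=0 W=0
Move 2: W@(3,2) -> caps B=0 W=0
Move 3: B@(3,3) -> caps B=0 W=0
Move 4: W@(0,0) -> caps B=0 W=0
Move 5: B@(2,3) -> caps B=0 W=0
Move 6: W@(1,3) -> caps B=0 W=0
Move 7: B@(1,0) -> caps B=1 W=0
Move 8: W@(2,1) -> caps B=1 W=0
Move 9: B@(1,1) -> caps B=1 W=0
Move 10: W@(2,0) -> caps B=1 W=0
Move 11: B@(0,2) -> caps B=1 W=0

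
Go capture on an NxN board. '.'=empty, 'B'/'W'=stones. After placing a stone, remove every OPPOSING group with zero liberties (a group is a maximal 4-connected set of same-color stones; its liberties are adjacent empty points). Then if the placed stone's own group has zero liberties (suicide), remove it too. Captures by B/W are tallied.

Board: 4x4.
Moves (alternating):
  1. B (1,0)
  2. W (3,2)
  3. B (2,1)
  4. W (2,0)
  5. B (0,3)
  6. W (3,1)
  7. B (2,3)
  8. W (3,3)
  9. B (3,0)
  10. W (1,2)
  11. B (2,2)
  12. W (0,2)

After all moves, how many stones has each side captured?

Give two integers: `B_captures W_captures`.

Answer: 4 0

Derivation:
Move 1: B@(1,0) -> caps B=0 W=0
Move 2: W@(3,2) -> caps B=0 W=0
Move 3: B@(2,1) -> caps B=0 W=0
Move 4: W@(2,0) -> caps B=0 W=0
Move 5: B@(0,3) -> caps B=0 W=0
Move 6: W@(3,1) -> caps B=0 W=0
Move 7: B@(2,3) -> caps B=0 W=0
Move 8: W@(3,3) -> caps B=0 W=0
Move 9: B@(3,0) -> caps B=1 W=0
Move 10: W@(1,2) -> caps B=1 W=0
Move 11: B@(2,2) -> caps B=4 W=0
Move 12: W@(0,2) -> caps B=4 W=0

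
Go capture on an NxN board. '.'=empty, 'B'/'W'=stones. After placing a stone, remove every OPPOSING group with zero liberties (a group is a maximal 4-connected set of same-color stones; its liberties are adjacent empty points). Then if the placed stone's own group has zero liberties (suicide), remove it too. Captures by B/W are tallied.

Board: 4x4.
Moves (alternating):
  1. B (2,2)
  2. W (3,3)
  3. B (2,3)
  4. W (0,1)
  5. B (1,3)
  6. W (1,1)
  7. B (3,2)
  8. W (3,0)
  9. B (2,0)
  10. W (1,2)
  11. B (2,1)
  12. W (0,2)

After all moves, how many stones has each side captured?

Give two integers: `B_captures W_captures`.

Move 1: B@(2,2) -> caps B=0 W=0
Move 2: W@(3,3) -> caps B=0 W=0
Move 3: B@(2,3) -> caps B=0 W=0
Move 4: W@(0,1) -> caps B=0 W=0
Move 5: B@(1,3) -> caps B=0 W=0
Move 6: W@(1,1) -> caps B=0 W=0
Move 7: B@(3,2) -> caps B=1 W=0
Move 8: W@(3,0) -> caps B=1 W=0
Move 9: B@(2,0) -> caps B=1 W=0
Move 10: W@(1,2) -> caps B=1 W=0
Move 11: B@(2,1) -> caps B=1 W=0
Move 12: W@(0,2) -> caps B=1 W=0

Answer: 1 0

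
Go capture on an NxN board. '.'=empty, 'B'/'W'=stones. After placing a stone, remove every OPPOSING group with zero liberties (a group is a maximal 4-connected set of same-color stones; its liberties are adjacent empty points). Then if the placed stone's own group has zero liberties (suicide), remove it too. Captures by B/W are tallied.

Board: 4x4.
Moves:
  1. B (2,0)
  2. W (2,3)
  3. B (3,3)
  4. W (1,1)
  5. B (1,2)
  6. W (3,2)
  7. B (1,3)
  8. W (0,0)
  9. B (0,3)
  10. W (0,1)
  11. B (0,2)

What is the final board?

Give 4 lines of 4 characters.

Answer: WWBB
.WBB
B..W
..W.

Derivation:
Move 1: B@(2,0) -> caps B=0 W=0
Move 2: W@(2,3) -> caps B=0 W=0
Move 3: B@(3,3) -> caps B=0 W=0
Move 4: W@(1,1) -> caps B=0 W=0
Move 5: B@(1,2) -> caps B=0 W=0
Move 6: W@(3,2) -> caps B=0 W=1
Move 7: B@(1,3) -> caps B=0 W=1
Move 8: W@(0,0) -> caps B=0 W=1
Move 9: B@(0,3) -> caps B=0 W=1
Move 10: W@(0,1) -> caps B=0 W=1
Move 11: B@(0,2) -> caps B=0 W=1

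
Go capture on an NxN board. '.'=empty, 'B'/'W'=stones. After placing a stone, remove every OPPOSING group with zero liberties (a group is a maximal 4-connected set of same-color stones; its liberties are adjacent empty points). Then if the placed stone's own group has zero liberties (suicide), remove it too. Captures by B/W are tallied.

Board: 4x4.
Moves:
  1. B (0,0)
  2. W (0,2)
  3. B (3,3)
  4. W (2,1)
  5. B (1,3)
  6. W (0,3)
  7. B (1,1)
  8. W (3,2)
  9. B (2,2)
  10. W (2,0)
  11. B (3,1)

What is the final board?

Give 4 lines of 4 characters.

Move 1: B@(0,0) -> caps B=0 W=0
Move 2: W@(0,2) -> caps B=0 W=0
Move 3: B@(3,3) -> caps B=0 W=0
Move 4: W@(2,1) -> caps B=0 W=0
Move 5: B@(1,3) -> caps B=0 W=0
Move 6: W@(0,3) -> caps B=0 W=0
Move 7: B@(1,1) -> caps B=0 W=0
Move 8: W@(3,2) -> caps B=0 W=0
Move 9: B@(2,2) -> caps B=0 W=0
Move 10: W@(2,0) -> caps B=0 W=0
Move 11: B@(3,1) -> caps B=1 W=0

Answer: B.WW
.B.B
WWB.
.B.B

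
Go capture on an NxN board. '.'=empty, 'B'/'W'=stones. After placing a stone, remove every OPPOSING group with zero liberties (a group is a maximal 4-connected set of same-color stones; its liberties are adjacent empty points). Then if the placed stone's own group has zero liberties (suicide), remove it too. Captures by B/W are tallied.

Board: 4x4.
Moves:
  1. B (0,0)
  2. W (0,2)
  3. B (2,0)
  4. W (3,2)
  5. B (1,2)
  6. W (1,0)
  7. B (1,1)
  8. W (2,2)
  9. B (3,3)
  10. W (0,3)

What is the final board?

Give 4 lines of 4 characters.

Move 1: B@(0,0) -> caps B=0 W=0
Move 2: W@(0,2) -> caps B=0 W=0
Move 3: B@(2,0) -> caps B=0 W=0
Move 4: W@(3,2) -> caps B=0 W=0
Move 5: B@(1,2) -> caps B=0 W=0
Move 6: W@(1,0) -> caps B=0 W=0
Move 7: B@(1,1) -> caps B=1 W=0
Move 8: W@(2,2) -> caps B=1 W=0
Move 9: B@(3,3) -> caps B=1 W=0
Move 10: W@(0,3) -> caps B=1 W=0

Answer: B.WW
.BB.
B.W.
..WB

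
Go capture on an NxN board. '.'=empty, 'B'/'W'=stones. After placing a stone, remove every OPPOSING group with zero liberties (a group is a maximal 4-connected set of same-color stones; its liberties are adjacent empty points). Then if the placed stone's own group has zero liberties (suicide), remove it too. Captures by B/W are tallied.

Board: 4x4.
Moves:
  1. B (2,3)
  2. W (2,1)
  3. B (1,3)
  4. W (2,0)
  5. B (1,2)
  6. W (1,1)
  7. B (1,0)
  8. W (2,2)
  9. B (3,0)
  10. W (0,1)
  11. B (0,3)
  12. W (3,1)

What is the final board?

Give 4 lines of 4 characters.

Answer: .W.B
BWBB
WWWB
.W..

Derivation:
Move 1: B@(2,3) -> caps B=0 W=0
Move 2: W@(2,1) -> caps B=0 W=0
Move 3: B@(1,3) -> caps B=0 W=0
Move 4: W@(2,0) -> caps B=0 W=0
Move 5: B@(1,2) -> caps B=0 W=0
Move 6: W@(1,1) -> caps B=0 W=0
Move 7: B@(1,0) -> caps B=0 W=0
Move 8: W@(2,2) -> caps B=0 W=0
Move 9: B@(3,0) -> caps B=0 W=0
Move 10: W@(0,1) -> caps B=0 W=0
Move 11: B@(0,3) -> caps B=0 W=0
Move 12: W@(3,1) -> caps B=0 W=1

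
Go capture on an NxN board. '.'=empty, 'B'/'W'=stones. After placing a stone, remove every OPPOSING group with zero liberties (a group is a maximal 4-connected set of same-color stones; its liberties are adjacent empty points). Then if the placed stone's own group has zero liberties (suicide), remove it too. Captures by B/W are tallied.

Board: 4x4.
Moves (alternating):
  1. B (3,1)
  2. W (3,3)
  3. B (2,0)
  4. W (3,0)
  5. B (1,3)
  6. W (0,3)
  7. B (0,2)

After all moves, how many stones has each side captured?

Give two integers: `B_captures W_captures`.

Move 1: B@(3,1) -> caps B=0 W=0
Move 2: W@(3,3) -> caps B=0 W=0
Move 3: B@(2,0) -> caps B=0 W=0
Move 4: W@(3,0) -> caps B=0 W=0
Move 5: B@(1,3) -> caps B=0 W=0
Move 6: W@(0,3) -> caps B=0 W=0
Move 7: B@(0,2) -> caps B=1 W=0

Answer: 1 0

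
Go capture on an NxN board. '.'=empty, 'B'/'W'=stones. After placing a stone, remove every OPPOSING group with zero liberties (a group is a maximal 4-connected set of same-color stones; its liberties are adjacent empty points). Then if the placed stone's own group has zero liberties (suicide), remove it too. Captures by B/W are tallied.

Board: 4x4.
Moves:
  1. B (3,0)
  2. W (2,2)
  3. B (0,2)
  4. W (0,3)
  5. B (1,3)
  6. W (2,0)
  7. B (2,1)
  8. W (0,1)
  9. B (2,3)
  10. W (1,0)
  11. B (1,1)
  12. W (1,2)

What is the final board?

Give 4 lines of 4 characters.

Answer: .WB.
WBWB
WBWB
B...

Derivation:
Move 1: B@(3,0) -> caps B=0 W=0
Move 2: W@(2,2) -> caps B=0 W=0
Move 3: B@(0,2) -> caps B=0 W=0
Move 4: W@(0,3) -> caps B=0 W=0
Move 5: B@(1,3) -> caps B=1 W=0
Move 6: W@(2,0) -> caps B=1 W=0
Move 7: B@(2,1) -> caps B=1 W=0
Move 8: W@(0,1) -> caps B=1 W=0
Move 9: B@(2,3) -> caps B=1 W=0
Move 10: W@(1,0) -> caps B=1 W=0
Move 11: B@(1,1) -> caps B=1 W=0
Move 12: W@(1,2) -> caps B=1 W=0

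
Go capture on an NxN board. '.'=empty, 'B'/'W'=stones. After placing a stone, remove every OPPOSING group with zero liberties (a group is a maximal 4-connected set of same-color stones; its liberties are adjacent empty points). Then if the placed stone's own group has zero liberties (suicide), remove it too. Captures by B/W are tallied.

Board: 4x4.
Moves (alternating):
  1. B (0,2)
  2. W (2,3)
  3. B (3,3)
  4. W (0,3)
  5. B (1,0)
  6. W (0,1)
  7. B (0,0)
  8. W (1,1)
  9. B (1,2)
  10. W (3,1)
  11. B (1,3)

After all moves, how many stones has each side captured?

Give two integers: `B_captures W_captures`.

Answer: 1 0

Derivation:
Move 1: B@(0,2) -> caps B=0 W=0
Move 2: W@(2,3) -> caps B=0 W=0
Move 3: B@(3,3) -> caps B=0 W=0
Move 4: W@(0,3) -> caps B=0 W=0
Move 5: B@(1,0) -> caps B=0 W=0
Move 6: W@(0,1) -> caps B=0 W=0
Move 7: B@(0,0) -> caps B=0 W=0
Move 8: W@(1,1) -> caps B=0 W=0
Move 9: B@(1,2) -> caps B=0 W=0
Move 10: W@(3,1) -> caps B=0 W=0
Move 11: B@(1,3) -> caps B=1 W=0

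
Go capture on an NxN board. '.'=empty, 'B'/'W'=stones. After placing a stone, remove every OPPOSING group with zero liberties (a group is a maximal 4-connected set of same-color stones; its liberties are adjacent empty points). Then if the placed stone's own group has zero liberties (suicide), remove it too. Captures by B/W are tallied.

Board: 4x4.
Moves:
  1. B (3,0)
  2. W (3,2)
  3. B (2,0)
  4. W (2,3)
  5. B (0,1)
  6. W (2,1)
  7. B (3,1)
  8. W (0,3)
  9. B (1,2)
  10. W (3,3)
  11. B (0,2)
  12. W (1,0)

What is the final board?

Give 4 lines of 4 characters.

Answer: .BBW
W.B.
.W.W
..WW

Derivation:
Move 1: B@(3,0) -> caps B=0 W=0
Move 2: W@(3,2) -> caps B=0 W=0
Move 3: B@(2,0) -> caps B=0 W=0
Move 4: W@(2,3) -> caps B=0 W=0
Move 5: B@(0,1) -> caps B=0 W=0
Move 6: W@(2,1) -> caps B=0 W=0
Move 7: B@(3,1) -> caps B=0 W=0
Move 8: W@(0,3) -> caps B=0 W=0
Move 9: B@(1,2) -> caps B=0 W=0
Move 10: W@(3,3) -> caps B=0 W=0
Move 11: B@(0,2) -> caps B=0 W=0
Move 12: W@(1,0) -> caps B=0 W=3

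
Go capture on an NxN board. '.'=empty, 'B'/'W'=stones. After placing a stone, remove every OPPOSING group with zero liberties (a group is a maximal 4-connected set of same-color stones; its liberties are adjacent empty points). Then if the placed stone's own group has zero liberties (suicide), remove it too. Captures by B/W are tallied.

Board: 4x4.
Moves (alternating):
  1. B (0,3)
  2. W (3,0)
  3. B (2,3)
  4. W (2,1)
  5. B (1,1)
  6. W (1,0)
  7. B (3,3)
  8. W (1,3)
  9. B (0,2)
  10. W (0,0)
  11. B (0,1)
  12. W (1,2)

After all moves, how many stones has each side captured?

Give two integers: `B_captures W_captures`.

Answer: 0 4

Derivation:
Move 1: B@(0,3) -> caps B=0 W=0
Move 2: W@(3,0) -> caps B=0 W=0
Move 3: B@(2,3) -> caps B=0 W=0
Move 4: W@(2,1) -> caps B=0 W=0
Move 5: B@(1,1) -> caps B=0 W=0
Move 6: W@(1,0) -> caps B=0 W=0
Move 7: B@(3,3) -> caps B=0 W=0
Move 8: W@(1,3) -> caps B=0 W=0
Move 9: B@(0,2) -> caps B=0 W=0
Move 10: W@(0,0) -> caps B=0 W=0
Move 11: B@(0,1) -> caps B=0 W=0
Move 12: W@(1,2) -> caps B=0 W=4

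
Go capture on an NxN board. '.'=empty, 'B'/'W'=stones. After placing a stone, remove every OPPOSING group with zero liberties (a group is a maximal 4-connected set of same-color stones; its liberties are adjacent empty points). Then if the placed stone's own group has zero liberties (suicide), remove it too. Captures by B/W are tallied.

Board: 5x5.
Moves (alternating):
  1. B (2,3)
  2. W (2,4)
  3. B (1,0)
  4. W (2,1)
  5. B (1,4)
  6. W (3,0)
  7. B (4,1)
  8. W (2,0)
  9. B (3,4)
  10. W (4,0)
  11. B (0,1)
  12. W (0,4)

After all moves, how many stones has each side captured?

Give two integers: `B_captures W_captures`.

Answer: 1 0

Derivation:
Move 1: B@(2,3) -> caps B=0 W=0
Move 2: W@(2,4) -> caps B=0 W=0
Move 3: B@(1,0) -> caps B=0 W=0
Move 4: W@(2,1) -> caps B=0 W=0
Move 5: B@(1,4) -> caps B=0 W=0
Move 6: W@(3,0) -> caps B=0 W=0
Move 7: B@(4,1) -> caps B=0 W=0
Move 8: W@(2,0) -> caps B=0 W=0
Move 9: B@(3,4) -> caps B=1 W=0
Move 10: W@(4,0) -> caps B=1 W=0
Move 11: B@(0,1) -> caps B=1 W=0
Move 12: W@(0,4) -> caps B=1 W=0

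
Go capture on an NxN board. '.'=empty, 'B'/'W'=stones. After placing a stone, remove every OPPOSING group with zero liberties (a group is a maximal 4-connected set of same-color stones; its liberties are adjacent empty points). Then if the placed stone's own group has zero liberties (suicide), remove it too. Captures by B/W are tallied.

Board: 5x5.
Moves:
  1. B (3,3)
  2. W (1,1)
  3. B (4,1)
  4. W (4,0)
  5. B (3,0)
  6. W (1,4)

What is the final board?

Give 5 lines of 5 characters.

Answer: .....
.W..W
.....
B..B.
.B...

Derivation:
Move 1: B@(3,3) -> caps B=0 W=0
Move 2: W@(1,1) -> caps B=0 W=0
Move 3: B@(4,1) -> caps B=0 W=0
Move 4: W@(4,0) -> caps B=0 W=0
Move 5: B@(3,0) -> caps B=1 W=0
Move 6: W@(1,4) -> caps B=1 W=0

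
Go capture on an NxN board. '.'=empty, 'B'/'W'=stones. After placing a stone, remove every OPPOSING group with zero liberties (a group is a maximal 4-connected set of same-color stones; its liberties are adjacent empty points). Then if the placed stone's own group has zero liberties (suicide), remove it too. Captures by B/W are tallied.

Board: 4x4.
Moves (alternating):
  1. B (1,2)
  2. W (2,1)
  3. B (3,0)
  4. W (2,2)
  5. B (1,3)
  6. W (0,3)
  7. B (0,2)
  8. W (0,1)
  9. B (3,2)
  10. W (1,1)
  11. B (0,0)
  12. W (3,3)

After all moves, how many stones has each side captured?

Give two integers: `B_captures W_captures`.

Answer: 1 0

Derivation:
Move 1: B@(1,2) -> caps B=0 W=0
Move 2: W@(2,1) -> caps B=0 W=0
Move 3: B@(3,0) -> caps B=0 W=0
Move 4: W@(2,2) -> caps B=0 W=0
Move 5: B@(1,3) -> caps B=0 W=0
Move 6: W@(0,3) -> caps B=0 W=0
Move 7: B@(0,2) -> caps B=1 W=0
Move 8: W@(0,1) -> caps B=1 W=0
Move 9: B@(3,2) -> caps B=1 W=0
Move 10: W@(1,1) -> caps B=1 W=0
Move 11: B@(0,0) -> caps B=1 W=0
Move 12: W@(3,3) -> caps B=1 W=0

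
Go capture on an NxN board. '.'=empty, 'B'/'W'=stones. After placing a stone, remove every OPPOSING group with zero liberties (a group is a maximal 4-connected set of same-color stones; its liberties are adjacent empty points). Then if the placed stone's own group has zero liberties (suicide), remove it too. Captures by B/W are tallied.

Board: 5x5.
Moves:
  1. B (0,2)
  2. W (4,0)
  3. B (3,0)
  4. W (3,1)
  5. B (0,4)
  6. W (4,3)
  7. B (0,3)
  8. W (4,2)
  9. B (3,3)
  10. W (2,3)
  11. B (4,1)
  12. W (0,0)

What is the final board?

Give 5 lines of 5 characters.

Answer: W.BBB
.....
...W.
BW.B.
.BWW.

Derivation:
Move 1: B@(0,2) -> caps B=0 W=0
Move 2: W@(4,0) -> caps B=0 W=0
Move 3: B@(3,0) -> caps B=0 W=0
Move 4: W@(3,1) -> caps B=0 W=0
Move 5: B@(0,4) -> caps B=0 W=0
Move 6: W@(4,3) -> caps B=0 W=0
Move 7: B@(0,3) -> caps B=0 W=0
Move 8: W@(4,2) -> caps B=0 W=0
Move 9: B@(3,3) -> caps B=0 W=0
Move 10: W@(2,3) -> caps B=0 W=0
Move 11: B@(4,1) -> caps B=1 W=0
Move 12: W@(0,0) -> caps B=1 W=0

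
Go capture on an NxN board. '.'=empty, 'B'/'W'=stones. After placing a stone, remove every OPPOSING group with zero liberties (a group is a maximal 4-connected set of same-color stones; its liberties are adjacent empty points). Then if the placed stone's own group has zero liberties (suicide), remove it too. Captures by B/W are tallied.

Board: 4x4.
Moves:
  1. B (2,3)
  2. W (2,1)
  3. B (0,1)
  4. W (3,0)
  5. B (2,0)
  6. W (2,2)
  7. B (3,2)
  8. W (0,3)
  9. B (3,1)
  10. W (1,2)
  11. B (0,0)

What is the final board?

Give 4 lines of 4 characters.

Move 1: B@(2,3) -> caps B=0 W=0
Move 2: W@(2,1) -> caps B=0 W=0
Move 3: B@(0,1) -> caps B=0 W=0
Move 4: W@(3,0) -> caps B=0 W=0
Move 5: B@(2,0) -> caps B=0 W=0
Move 6: W@(2,2) -> caps B=0 W=0
Move 7: B@(3,2) -> caps B=0 W=0
Move 8: W@(0,3) -> caps B=0 W=0
Move 9: B@(3,1) -> caps B=1 W=0
Move 10: W@(1,2) -> caps B=1 W=0
Move 11: B@(0,0) -> caps B=1 W=0

Answer: BB.W
..W.
BWWB
.BB.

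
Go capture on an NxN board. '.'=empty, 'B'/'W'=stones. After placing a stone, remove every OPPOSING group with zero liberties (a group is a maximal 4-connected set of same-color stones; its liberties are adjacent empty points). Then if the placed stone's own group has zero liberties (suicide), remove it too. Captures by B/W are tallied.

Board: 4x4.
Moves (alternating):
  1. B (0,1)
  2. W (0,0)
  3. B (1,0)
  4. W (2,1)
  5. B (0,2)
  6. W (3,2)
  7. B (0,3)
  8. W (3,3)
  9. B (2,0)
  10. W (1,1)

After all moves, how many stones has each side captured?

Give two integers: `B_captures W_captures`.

Answer: 1 0

Derivation:
Move 1: B@(0,1) -> caps B=0 W=0
Move 2: W@(0,0) -> caps B=0 W=0
Move 3: B@(1,0) -> caps B=1 W=0
Move 4: W@(2,1) -> caps B=1 W=0
Move 5: B@(0,2) -> caps B=1 W=0
Move 6: W@(3,2) -> caps B=1 W=0
Move 7: B@(0,3) -> caps B=1 W=0
Move 8: W@(3,3) -> caps B=1 W=0
Move 9: B@(2,0) -> caps B=1 W=0
Move 10: W@(1,1) -> caps B=1 W=0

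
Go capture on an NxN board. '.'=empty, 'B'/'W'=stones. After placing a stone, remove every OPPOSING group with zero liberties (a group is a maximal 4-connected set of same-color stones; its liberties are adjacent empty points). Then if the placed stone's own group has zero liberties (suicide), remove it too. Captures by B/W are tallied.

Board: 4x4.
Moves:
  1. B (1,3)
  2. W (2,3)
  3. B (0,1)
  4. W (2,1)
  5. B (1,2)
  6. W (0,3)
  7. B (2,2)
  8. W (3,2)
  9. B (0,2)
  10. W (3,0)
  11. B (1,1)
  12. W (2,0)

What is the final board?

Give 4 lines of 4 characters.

Answer: .BB.
.BBB
WWBW
W.W.

Derivation:
Move 1: B@(1,3) -> caps B=0 W=0
Move 2: W@(2,3) -> caps B=0 W=0
Move 3: B@(0,1) -> caps B=0 W=0
Move 4: W@(2,1) -> caps B=0 W=0
Move 5: B@(1,2) -> caps B=0 W=0
Move 6: W@(0,3) -> caps B=0 W=0
Move 7: B@(2,2) -> caps B=0 W=0
Move 8: W@(3,2) -> caps B=0 W=0
Move 9: B@(0,2) -> caps B=1 W=0
Move 10: W@(3,0) -> caps B=1 W=0
Move 11: B@(1,1) -> caps B=1 W=0
Move 12: W@(2,0) -> caps B=1 W=0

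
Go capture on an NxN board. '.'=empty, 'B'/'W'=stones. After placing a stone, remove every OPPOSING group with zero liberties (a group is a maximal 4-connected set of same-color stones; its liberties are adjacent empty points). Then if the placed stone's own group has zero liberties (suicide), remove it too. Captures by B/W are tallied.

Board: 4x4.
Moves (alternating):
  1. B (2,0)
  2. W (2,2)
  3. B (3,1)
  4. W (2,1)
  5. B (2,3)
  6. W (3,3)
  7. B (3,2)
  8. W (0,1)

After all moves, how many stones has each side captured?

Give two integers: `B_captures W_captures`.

Answer: 1 0

Derivation:
Move 1: B@(2,0) -> caps B=0 W=0
Move 2: W@(2,2) -> caps B=0 W=0
Move 3: B@(3,1) -> caps B=0 W=0
Move 4: W@(2,1) -> caps B=0 W=0
Move 5: B@(2,3) -> caps B=0 W=0
Move 6: W@(3,3) -> caps B=0 W=0
Move 7: B@(3,2) -> caps B=1 W=0
Move 8: W@(0,1) -> caps B=1 W=0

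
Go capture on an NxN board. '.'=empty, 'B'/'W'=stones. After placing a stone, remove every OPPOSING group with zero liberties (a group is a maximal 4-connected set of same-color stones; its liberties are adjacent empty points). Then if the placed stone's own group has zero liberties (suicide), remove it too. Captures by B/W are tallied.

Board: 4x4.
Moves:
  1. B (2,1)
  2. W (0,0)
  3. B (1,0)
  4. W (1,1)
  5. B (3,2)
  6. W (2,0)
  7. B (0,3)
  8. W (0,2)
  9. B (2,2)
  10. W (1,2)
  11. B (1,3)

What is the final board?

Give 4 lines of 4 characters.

Answer: W.WB
.WWB
WBB.
..B.

Derivation:
Move 1: B@(2,1) -> caps B=0 W=0
Move 2: W@(0,0) -> caps B=0 W=0
Move 3: B@(1,0) -> caps B=0 W=0
Move 4: W@(1,1) -> caps B=0 W=0
Move 5: B@(3,2) -> caps B=0 W=0
Move 6: W@(2,0) -> caps B=0 W=1
Move 7: B@(0,3) -> caps B=0 W=1
Move 8: W@(0,2) -> caps B=0 W=1
Move 9: B@(2,2) -> caps B=0 W=1
Move 10: W@(1,2) -> caps B=0 W=1
Move 11: B@(1,3) -> caps B=0 W=1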